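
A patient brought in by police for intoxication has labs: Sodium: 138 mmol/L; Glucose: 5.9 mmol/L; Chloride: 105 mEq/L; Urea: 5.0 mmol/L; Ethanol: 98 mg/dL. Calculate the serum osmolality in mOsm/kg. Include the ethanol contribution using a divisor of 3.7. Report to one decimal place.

313.4 mOsm/kg

Calculated osmolality = 2·Na + glucose + urea + ethanol/3.7
= 2·138 + 5.9 + 5 + 98/3.7
= 276 + 5.90 + 5 + 26.49
= 313.39 mOsm/kg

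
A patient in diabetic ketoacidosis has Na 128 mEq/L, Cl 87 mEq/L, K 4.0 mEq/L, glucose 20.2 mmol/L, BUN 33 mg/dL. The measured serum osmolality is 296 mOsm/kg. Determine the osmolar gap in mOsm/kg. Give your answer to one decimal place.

8.0 mOsm/kg

Calculated osmolality = 2·Na + glucose + BUN/2.8
= 2·128 + 20.2 + 33/2.8
= 256 + 20.20 + 11.79
= 287.99 mOsm/kg ≈ 288.0 mOsm/kg
Osmolar gap = measured − calculated = 296 − 288.0 = 8.0 mOsm/kg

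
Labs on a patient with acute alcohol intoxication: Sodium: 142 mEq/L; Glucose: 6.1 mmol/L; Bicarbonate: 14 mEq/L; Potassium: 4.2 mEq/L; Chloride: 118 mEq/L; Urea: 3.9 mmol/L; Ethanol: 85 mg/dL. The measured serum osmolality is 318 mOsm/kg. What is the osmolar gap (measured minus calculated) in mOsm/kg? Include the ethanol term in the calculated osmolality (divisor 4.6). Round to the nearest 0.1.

5.5 mOsm/kg

Calculated osmolality = 2·Na + glucose + urea + ethanol/4.6
= 2·142 + 6.1 + 3.9 + 85/4.6
= 284 + 6.10 + 3.90 + 18.48
= 312.48 mOsm/kg ≈ 312.5 mOsm/kg
Osmolar gap = measured − calculated = 318 − 312.5 = 5.5 mOsm/kg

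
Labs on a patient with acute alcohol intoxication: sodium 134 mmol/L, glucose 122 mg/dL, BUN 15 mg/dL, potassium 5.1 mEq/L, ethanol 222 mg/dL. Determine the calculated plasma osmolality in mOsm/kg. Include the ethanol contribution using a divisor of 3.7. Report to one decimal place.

Calculated osmolality = 2·Na + glucose/18 + BUN/2.8 + ethanol/3.7
= 2·134 + 122/18 + 15/2.8 + 222/3.7
= 268 + 6.78 + 5.36 + 60
= 340.14 mOsm/kg

340.1 mOsm/kg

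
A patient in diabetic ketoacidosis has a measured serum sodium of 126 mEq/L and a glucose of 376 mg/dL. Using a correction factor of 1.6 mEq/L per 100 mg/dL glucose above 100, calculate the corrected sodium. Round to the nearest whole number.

Corrected Na = measured Na + 1.6 · (glucose − 100)/100
= 126 + 1.6 · (376 − 100)/100
= 126 + 4.4
= 130.4 mEq/L

130 mEq/L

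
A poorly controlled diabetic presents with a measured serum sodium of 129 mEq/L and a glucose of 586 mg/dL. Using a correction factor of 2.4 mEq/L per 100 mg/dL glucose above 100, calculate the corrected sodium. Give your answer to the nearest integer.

141 mEq/L

Corrected Na = measured Na + 2.4 · (glucose − 100)/100
= 129 + 2.4 · (586 − 100)/100
= 129 + 11.7
= 140.7 mEq/L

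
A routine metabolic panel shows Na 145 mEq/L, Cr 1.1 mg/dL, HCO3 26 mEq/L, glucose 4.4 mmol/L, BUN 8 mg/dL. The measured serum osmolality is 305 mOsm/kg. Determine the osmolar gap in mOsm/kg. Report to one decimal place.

7.7 mOsm/kg

Calculated osmolality = 2·Na + glucose + BUN/2.8
= 2·145 + 4.4 + 8/2.8
= 290 + 4.40 + 2.86
= 297.26 mOsm/kg ≈ 297.3 mOsm/kg
Osmolar gap = measured − calculated = 305 − 297.3 = 7.7 mOsm/kg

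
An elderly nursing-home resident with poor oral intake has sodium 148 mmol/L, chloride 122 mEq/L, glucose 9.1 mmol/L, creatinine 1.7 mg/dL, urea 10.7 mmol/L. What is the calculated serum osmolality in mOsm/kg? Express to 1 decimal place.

315.8 mOsm/kg

Calculated osmolality = 2·Na + glucose + urea
= 2·148 + 9.1 + 10.7
= 296 + 9.10 + 10.70
= 315.8 mOsm/kg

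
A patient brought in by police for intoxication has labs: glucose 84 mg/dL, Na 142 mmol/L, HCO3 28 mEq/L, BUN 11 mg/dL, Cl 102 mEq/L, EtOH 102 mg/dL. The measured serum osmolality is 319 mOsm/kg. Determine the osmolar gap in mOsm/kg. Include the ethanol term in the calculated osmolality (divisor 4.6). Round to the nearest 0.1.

Calculated osmolality = 2·Na + glucose/18 + BUN/2.8 + ethanol/4.6
= 2·142 + 84/18 + 11/2.8 + 102/4.6
= 284 + 4.67 + 3.93 + 22.17
= 314.77 mOsm/kg ≈ 314.8 mOsm/kg
Osmolar gap = measured − calculated = 319 − 314.8 = 4.2 mOsm/kg

4.2 mOsm/kg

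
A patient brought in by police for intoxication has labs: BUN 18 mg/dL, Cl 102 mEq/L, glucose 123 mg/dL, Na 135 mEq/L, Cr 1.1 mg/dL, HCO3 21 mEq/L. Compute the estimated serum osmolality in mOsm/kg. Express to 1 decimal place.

Calculated osmolality = 2·Na + glucose/18 + BUN/2.8
= 2·135 + 123/18 + 18/2.8
= 270 + 6.83 + 6.43
= 283.26 mOsm/kg

283.3 mOsm/kg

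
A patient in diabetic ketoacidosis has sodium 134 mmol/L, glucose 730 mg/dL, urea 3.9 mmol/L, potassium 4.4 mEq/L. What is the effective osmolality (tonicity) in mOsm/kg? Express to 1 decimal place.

308.6 mOsm/kg

Effective osmolality excludes urea (freely permeant across cell membranes):
2·Na + glucose/18
= 2·134 + 730/18
= 268 + 40.56
= 308.56 mOsm/kg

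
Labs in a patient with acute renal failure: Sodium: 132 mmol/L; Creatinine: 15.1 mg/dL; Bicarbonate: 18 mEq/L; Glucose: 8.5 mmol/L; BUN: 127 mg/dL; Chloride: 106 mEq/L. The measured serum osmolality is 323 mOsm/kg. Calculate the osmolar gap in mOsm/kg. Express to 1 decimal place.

5.1 mOsm/kg

Calculated osmolality = 2·Na + glucose + BUN/2.8
= 2·132 + 8.5 + 127/2.8
= 264 + 8.50 + 45.36
= 317.86 mOsm/kg ≈ 317.9 mOsm/kg
Osmolar gap = measured − calculated = 323 − 317.9 = 5.1 mOsm/kg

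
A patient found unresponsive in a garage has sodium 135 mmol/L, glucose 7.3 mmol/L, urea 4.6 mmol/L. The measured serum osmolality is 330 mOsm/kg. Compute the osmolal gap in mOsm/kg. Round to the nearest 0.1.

48.1 mOsm/kg

Calculated osmolality = 2·Na + glucose + urea
= 2·135 + 7.3 + 4.6
= 270 + 7.30 + 4.60
= 281.9 mOsm/kg ≈ 281.9 mOsm/kg
Osmolar gap = measured − calculated = 330 − 281.9 = 48.1 mOsm/kg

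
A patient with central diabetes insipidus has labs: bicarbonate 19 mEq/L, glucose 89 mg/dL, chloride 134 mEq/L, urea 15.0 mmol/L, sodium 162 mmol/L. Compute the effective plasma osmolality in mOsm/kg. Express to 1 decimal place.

Effective osmolality excludes urea (freely permeant across cell membranes):
2·Na + glucose/18
= 2·162 + 89/18
= 324 + 4.94
= 328.94 mOsm/kg

328.9 mOsm/kg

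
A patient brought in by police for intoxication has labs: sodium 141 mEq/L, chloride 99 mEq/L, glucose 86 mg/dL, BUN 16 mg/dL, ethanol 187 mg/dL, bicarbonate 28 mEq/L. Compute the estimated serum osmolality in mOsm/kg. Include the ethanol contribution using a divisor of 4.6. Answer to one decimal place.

Calculated osmolality = 2·Na + glucose/18 + BUN/2.8 + ethanol/4.6
= 2·141 + 86/18 + 16/2.8 + 187/4.6
= 282 + 4.78 + 5.71 + 40.65
= 333.14 mOsm/kg

333.1 mOsm/kg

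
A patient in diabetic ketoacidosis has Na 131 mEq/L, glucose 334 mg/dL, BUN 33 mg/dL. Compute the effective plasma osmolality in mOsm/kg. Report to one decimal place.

280.6 mOsm/kg

Effective osmolality excludes urea (freely permeant across cell membranes):
2·Na + glucose/18
= 2·131 + 334/18
= 262 + 18.56
= 280.56 mOsm/kg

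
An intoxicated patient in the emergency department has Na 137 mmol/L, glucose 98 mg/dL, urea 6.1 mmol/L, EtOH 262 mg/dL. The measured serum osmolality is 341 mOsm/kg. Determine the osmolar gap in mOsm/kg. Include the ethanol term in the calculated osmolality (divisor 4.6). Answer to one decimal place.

-1.5 mOsm/kg

Calculated osmolality = 2·Na + glucose/18 + urea + ethanol/4.6
= 2·137 + 98/18 + 6.1 + 262/4.6
= 274 + 5.44 + 6.10 + 56.96
= 342.5 mOsm/kg ≈ 342.5 mOsm/kg
Osmolar gap = measured − calculated = 341 − 342.5 = -1.5 mOsm/kg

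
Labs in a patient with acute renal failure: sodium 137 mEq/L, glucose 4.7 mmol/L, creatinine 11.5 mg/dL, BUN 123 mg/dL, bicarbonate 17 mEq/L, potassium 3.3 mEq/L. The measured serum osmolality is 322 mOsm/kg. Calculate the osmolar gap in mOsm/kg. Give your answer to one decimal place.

-0.6 mOsm/kg

Calculated osmolality = 2·Na + glucose + BUN/2.8
= 2·137 + 4.7 + 123/2.8
= 274 + 4.70 + 43.93
= 322.63 mOsm/kg ≈ 322.6 mOsm/kg
Osmolar gap = measured − calculated = 322 − 322.6 = -0.6 mOsm/kg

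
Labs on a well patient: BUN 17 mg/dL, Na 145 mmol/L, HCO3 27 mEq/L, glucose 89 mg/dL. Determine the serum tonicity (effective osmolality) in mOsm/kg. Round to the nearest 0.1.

294.9 mOsm/kg

Effective osmolality excludes urea (freely permeant across cell membranes):
2·Na + glucose/18
= 2·145 + 89/18
= 290 + 4.94
= 294.94 mOsm/kg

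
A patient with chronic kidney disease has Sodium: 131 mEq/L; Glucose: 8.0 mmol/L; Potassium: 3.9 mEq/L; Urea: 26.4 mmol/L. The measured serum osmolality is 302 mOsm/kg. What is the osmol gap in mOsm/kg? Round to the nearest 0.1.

5.6 mOsm/kg

Calculated osmolality = 2·Na + glucose + urea
= 2·131 + 8 + 26.4
= 262 + 8 + 26.40
= 296.4 mOsm/kg ≈ 296.4 mOsm/kg
Osmolar gap = measured − calculated = 302 − 296.4 = 5.6 mOsm/kg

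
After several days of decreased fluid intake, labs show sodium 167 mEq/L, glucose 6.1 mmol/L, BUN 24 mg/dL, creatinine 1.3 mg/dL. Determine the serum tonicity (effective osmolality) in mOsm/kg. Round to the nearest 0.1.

Effective osmolality excludes urea (freely permeant across cell membranes):
2·Na + glucose
= 2·167 + 6.1
= 334 + 6.1
= 340.1 mOsm/kg

340.1 mOsm/kg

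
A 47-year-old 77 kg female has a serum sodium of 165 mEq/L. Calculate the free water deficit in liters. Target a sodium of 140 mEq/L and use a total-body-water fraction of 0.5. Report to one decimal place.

TBW = 0.5 · 77 = 38.5 L
Free water deficit = TBW · (Na/140 − 1)
= 38.5 · (165/140 − 1)
= 38.5 · 0.1786
= 6.88 L

6.9 L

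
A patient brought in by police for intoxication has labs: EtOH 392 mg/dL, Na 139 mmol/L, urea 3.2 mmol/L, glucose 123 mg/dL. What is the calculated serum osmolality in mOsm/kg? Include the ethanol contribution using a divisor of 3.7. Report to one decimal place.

394.0 mOsm/kg

Calculated osmolality = 2·Na + glucose/18 + urea + ethanol/3.7
= 2·139 + 123/18 + 3.2 + 392/3.7
= 278 + 6.83 + 3.20 + 105.95
= 393.98 mOsm/kg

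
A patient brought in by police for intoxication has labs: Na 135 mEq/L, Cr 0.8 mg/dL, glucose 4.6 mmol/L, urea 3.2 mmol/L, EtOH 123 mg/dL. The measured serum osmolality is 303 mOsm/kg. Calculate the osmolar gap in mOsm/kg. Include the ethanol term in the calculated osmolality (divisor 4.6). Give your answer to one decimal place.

Calculated osmolality = 2·Na + glucose + urea + ethanol/4.6
= 2·135 + 4.6 + 3.2 + 123/4.6
= 270 + 4.60 + 3.20 + 26.74
= 304.54 mOsm/kg ≈ 304.5 mOsm/kg
Osmolar gap = measured − calculated = 303 − 304.5 = -1.5 mOsm/kg

-1.5 mOsm/kg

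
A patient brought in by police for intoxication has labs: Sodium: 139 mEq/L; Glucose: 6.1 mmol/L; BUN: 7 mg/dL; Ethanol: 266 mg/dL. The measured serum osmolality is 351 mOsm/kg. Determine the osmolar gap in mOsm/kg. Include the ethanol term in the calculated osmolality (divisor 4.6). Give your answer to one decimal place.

Calculated osmolality = 2·Na + glucose + BUN/2.8 + ethanol/4.6
= 2·139 + 6.1 + 7/2.8 + 266/4.6
= 278 + 6.10 + 2.50 + 57.83
= 344.43 mOsm/kg ≈ 344.4 mOsm/kg
Osmolar gap = measured − calculated = 351 − 344.4 = 6.6 mOsm/kg

6.6 mOsm/kg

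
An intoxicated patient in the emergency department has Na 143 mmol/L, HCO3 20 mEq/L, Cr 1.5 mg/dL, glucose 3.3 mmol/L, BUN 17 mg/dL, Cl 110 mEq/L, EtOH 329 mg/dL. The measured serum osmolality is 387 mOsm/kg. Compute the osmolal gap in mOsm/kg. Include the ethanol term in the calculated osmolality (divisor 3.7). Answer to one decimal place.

2.7 mOsm/kg

Calculated osmolality = 2·Na + glucose + BUN/2.8 + ethanol/3.7
= 2·143 + 3.3 + 17/2.8 + 329/3.7
= 286 + 3.30 + 6.07 + 88.92
= 384.29 mOsm/kg ≈ 384.3 mOsm/kg
Osmolar gap = measured − calculated = 387 − 384.3 = 2.7 mOsm/kg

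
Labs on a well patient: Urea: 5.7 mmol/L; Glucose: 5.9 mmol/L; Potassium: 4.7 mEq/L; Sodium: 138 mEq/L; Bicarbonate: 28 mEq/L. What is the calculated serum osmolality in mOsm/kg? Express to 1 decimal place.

287.6 mOsm/kg

Calculated osmolality = 2·Na + glucose + urea
= 2·138 + 5.9 + 5.7
= 276 + 5.90 + 5.70
= 287.6 mOsm/kg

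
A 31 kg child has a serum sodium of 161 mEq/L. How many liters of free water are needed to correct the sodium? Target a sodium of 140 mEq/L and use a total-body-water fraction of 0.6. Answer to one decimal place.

TBW = 0.6 · 31 = 18.6 L
Free water deficit = TBW · (Na/140 − 1)
= 18.6 · (161/140 − 1)
= 18.6 · 0.15
= 2.79 L

2.8 L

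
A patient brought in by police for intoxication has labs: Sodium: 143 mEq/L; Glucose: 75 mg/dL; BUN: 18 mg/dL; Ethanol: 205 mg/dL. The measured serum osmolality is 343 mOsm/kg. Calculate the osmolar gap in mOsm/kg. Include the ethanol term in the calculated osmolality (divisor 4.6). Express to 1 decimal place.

1.8 mOsm/kg

Calculated osmolality = 2·Na + glucose/18 + BUN/2.8 + ethanol/4.6
= 2·143 + 75/18 + 18/2.8 + 205/4.6
= 286 + 4.17 + 6.43 + 44.57
= 341.17 mOsm/kg ≈ 341.2 mOsm/kg
Osmolar gap = measured − calculated = 343 − 341.2 = 1.8 mOsm/kg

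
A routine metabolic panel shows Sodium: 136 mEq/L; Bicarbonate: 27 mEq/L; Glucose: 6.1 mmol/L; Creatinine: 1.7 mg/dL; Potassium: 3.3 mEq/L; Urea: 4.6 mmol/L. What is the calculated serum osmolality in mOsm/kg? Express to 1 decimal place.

Calculated osmolality = 2·Na + glucose + urea
= 2·136 + 6.1 + 4.6
= 272 + 6.10 + 4.60
= 282.7 mOsm/kg

282.7 mOsm/kg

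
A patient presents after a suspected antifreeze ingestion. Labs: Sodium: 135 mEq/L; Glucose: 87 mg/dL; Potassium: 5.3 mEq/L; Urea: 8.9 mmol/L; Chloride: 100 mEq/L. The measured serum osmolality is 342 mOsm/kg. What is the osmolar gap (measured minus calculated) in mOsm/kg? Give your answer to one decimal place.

58.3 mOsm/kg

Calculated osmolality = 2·Na + glucose/18 + urea
= 2·135 + 87/18 + 8.9
= 270 + 4.83 + 8.90
= 283.73 mOsm/kg ≈ 283.7 mOsm/kg
Osmolar gap = measured − calculated = 342 − 283.7 = 58.3 mOsm/kg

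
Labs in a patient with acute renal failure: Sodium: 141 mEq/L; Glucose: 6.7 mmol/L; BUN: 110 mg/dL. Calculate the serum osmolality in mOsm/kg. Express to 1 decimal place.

328.0 mOsm/kg

Calculated osmolality = 2·Na + glucose + BUN/2.8
= 2·141 + 6.7 + 110/2.8
= 282 + 6.70 + 39.29
= 327.99 mOsm/kg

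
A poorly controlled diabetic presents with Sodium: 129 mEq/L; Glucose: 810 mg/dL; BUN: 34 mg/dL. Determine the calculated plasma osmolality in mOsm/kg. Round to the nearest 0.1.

315.1 mOsm/kg

Calculated osmolality = 2·Na + glucose/18 + BUN/2.8
= 2·129 + 810/18 + 34/2.8
= 258 + 45 + 12.14
= 315.14 mOsm/kg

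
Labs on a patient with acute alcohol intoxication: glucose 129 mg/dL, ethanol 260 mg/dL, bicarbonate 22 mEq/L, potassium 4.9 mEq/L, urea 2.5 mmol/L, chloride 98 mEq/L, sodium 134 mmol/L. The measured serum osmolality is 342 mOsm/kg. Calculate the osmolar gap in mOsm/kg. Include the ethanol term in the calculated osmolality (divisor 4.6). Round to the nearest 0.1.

7.8 mOsm/kg

Calculated osmolality = 2·Na + glucose/18 + urea + ethanol/4.6
= 2·134 + 129/18 + 2.5 + 260/4.6
= 268 + 7.17 + 2.50 + 56.52
= 334.19 mOsm/kg ≈ 334.2 mOsm/kg
Osmolar gap = measured − calculated = 342 − 334.2 = 7.8 mOsm/kg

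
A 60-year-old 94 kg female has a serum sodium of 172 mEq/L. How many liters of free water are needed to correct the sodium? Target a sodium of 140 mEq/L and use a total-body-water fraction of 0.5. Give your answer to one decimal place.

TBW = 0.5 · 94 = 47 L
Free water deficit = TBW · (Na/140 − 1)
= 47 · (172/140 − 1)
= 47 · 0.2286
= 10.74 L

10.7 L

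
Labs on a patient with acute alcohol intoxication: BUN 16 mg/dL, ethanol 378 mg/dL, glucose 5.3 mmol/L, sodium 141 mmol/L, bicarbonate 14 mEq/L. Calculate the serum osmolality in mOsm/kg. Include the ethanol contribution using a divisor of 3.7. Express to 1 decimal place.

Calculated osmolality = 2·Na + glucose + BUN/2.8 + ethanol/3.7
= 2·141 + 5.3 + 16/2.8 + 378/3.7
= 282 + 5.30 + 5.71 + 102.16
= 395.17 mOsm/kg

395.2 mOsm/kg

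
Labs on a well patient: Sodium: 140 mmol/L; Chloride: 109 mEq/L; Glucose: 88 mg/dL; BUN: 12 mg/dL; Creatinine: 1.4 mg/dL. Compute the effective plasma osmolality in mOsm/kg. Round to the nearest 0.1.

284.9 mOsm/kg

Effective osmolality excludes urea (freely permeant across cell membranes):
2·Na + glucose/18
= 2·140 + 88/18
= 280 + 4.89
= 284.89 mOsm/kg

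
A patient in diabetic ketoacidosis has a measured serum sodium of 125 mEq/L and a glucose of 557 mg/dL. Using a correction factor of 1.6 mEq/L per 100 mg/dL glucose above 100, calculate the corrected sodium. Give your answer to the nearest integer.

132 mEq/L

Corrected Na = measured Na + 1.6 · (glucose − 100)/100
= 125 + 1.6 · (557 − 100)/100
= 125 + 7.3
= 132.3 mEq/L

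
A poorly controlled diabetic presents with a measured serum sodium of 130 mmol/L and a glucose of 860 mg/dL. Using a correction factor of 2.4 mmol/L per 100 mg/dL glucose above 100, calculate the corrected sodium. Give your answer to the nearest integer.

Corrected Na = measured Na + 2.4 · (glucose − 100)/100
= 130 + 2.4 · (860 − 100)/100
= 130 + 18.2
= 148.2 mmol/L

148 mmol/L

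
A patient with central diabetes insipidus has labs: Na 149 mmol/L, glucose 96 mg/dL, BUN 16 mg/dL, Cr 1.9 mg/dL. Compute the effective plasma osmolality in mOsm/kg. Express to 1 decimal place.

303.3 mOsm/kg

Effective osmolality excludes urea (freely permeant across cell membranes):
2·Na + glucose/18
= 2·149 + 96/18
= 298 + 5.33
= 303.33 mOsm/kg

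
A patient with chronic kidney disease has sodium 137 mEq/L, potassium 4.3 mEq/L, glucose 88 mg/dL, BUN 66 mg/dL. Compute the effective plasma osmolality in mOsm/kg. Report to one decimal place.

Effective osmolality excludes urea (freely permeant across cell membranes):
2·Na + glucose/18
= 2·137 + 88/18
= 274 + 4.89
= 278.89 mOsm/kg

278.9 mOsm/kg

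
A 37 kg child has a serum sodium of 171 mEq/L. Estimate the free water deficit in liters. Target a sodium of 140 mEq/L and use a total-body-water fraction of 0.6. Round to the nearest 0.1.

TBW = 0.6 · 37 = 22.2 L
Free water deficit = TBW · (Na/140 − 1)
= 22.2 · (171/140 − 1)
= 22.2 · 0.2214
= 4.92 L

4.9 L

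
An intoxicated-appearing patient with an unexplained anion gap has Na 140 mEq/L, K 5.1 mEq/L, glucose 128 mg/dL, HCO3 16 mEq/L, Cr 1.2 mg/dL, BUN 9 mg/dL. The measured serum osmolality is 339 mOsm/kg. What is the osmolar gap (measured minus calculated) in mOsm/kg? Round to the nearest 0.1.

Calculated osmolality = 2·Na + glucose/18 + BUN/2.8
= 2·140 + 128/18 + 9/2.8
= 280 + 7.11 + 3.21
= 290.32 mOsm/kg ≈ 290.3 mOsm/kg
Osmolar gap = measured − calculated = 339 − 290.3 = 48.7 mOsm/kg

48.7 mOsm/kg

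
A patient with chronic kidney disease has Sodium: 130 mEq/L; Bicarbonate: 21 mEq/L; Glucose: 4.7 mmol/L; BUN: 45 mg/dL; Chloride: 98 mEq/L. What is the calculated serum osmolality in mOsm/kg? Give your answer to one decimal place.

Calculated osmolality = 2·Na + glucose + BUN/2.8
= 2·130 + 4.7 + 45/2.8
= 260 + 4.70 + 16.07
= 280.77 mOsm/kg

280.8 mOsm/kg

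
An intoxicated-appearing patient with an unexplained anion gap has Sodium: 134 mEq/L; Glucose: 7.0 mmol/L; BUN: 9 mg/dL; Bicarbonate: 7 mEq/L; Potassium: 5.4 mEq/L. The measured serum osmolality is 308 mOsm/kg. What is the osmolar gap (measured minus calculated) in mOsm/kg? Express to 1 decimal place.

Calculated osmolality = 2·Na + glucose + BUN/2.8
= 2·134 + 7 + 9/2.8
= 268 + 7 + 3.21
= 278.21 mOsm/kg ≈ 278.2 mOsm/kg
Osmolar gap = measured − calculated = 308 − 278.2 = 29.8 mOsm/kg

29.8 mOsm/kg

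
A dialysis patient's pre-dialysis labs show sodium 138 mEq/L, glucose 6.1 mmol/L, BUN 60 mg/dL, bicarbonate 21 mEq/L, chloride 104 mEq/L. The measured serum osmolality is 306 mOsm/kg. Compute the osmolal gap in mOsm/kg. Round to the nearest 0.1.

Calculated osmolality = 2·Na + glucose + BUN/2.8
= 2·138 + 6.1 + 60/2.8
= 276 + 6.10 + 21.43
= 303.53 mOsm/kg ≈ 303.5 mOsm/kg
Osmolar gap = measured − calculated = 306 − 303.5 = 2.5 mOsm/kg

2.5 mOsm/kg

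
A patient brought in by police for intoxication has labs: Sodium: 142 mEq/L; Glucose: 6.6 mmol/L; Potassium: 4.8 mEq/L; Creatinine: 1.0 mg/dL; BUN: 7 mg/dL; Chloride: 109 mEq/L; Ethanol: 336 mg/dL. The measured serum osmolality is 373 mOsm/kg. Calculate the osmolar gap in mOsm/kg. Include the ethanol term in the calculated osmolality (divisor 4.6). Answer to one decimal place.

6.9 mOsm/kg

Calculated osmolality = 2·Na + glucose + BUN/2.8 + ethanol/4.6
= 2·142 + 6.6 + 7/2.8 + 336/4.6
= 284 + 6.60 + 2.50 + 73.04
= 366.14 mOsm/kg ≈ 366.1 mOsm/kg
Osmolar gap = measured − calculated = 373 − 366.1 = 6.9 mOsm/kg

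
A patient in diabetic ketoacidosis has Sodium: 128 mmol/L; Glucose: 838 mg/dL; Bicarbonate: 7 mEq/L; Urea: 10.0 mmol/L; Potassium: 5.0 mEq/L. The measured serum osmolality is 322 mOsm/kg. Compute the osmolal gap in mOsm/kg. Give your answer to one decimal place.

Calculated osmolality = 2·Na + glucose/18 + urea
= 2·128 + 838/18 + 10
= 256 + 46.56 + 10
= 312.56 mOsm/kg ≈ 312.6 mOsm/kg
Osmolar gap = measured − calculated = 322 − 312.6 = 9.4 mOsm/kg

9.4 mOsm/kg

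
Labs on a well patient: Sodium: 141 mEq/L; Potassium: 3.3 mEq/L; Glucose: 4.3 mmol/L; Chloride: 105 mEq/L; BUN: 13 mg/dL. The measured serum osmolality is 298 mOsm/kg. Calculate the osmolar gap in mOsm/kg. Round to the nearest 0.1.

7.1 mOsm/kg

Calculated osmolality = 2·Na + glucose + BUN/2.8
= 2·141 + 4.3 + 13/2.8
= 282 + 4.30 + 4.64
= 290.94 mOsm/kg ≈ 290.9 mOsm/kg
Osmolar gap = measured − calculated = 298 − 290.9 = 7.1 mOsm/kg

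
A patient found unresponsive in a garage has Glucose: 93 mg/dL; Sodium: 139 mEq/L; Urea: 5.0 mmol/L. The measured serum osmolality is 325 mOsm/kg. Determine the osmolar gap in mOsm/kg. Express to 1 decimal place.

Calculated osmolality = 2·Na + glucose/18 + urea
= 2·139 + 93/18 + 5
= 278 + 5.17 + 5
= 288.17 mOsm/kg ≈ 288.2 mOsm/kg
Osmolar gap = measured − calculated = 325 − 288.2 = 36.8 mOsm/kg

36.8 mOsm/kg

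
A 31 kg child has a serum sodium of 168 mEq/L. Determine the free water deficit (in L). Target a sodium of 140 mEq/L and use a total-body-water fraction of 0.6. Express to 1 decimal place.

3.7 L

TBW = 0.6 · 31 = 18.6 L
Free water deficit = TBW · (Na/140 − 1)
= 18.6 · (168/140 − 1)
= 18.6 · 0.2
= 3.72 L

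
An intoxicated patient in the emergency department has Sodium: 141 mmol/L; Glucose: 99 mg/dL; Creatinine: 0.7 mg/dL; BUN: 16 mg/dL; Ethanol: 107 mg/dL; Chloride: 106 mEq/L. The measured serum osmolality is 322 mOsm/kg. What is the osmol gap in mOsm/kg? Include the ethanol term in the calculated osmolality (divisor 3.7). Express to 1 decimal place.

-0.1 mOsm/kg

Calculated osmolality = 2·Na + glucose/18 + BUN/2.8 + ethanol/3.7
= 2·141 + 99/18 + 16/2.8 + 107/3.7
= 282 + 5.50 + 5.71 + 28.92
= 322.13 mOsm/kg ≈ 322.1 mOsm/kg
Osmolar gap = measured − calculated = 322 − 322.1 = -0.1 mOsm/kg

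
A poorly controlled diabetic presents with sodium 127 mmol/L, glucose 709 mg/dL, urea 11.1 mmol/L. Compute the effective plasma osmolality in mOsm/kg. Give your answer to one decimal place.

Effective osmolality excludes urea (freely permeant across cell membranes):
2·Na + glucose/18
= 2·127 + 709/18
= 254 + 39.39
= 293.39 mOsm/kg

293.4 mOsm/kg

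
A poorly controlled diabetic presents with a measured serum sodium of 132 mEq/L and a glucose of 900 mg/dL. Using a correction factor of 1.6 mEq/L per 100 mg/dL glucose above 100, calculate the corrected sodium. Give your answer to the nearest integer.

145 mEq/L

Corrected Na = measured Na + 1.6 · (glucose − 100)/100
= 132 + 1.6 · (900 − 100)/100
= 132 + 12.8
= 144.8 mEq/L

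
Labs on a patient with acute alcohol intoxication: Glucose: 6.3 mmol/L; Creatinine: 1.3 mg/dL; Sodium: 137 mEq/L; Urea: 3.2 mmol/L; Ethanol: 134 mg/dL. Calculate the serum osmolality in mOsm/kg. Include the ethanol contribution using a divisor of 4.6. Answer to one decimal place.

Calculated osmolality = 2·Na + glucose + urea + ethanol/4.6
= 2·137 + 6.3 + 3.2 + 134/4.6
= 274 + 6.30 + 3.20 + 29.13
= 312.63 mOsm/kg

312.6 mOsm/kg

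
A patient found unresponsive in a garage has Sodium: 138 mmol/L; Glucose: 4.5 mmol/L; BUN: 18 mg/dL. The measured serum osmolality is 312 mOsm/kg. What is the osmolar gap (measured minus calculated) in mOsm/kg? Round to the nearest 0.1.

Calculated osmolality = 2·Na + glucose + BUN/2.8
= 2·138 + 4.5 + 18/2.8
= 276 + 4.50 + 6.43
= 286.93 mOsm/kg ≈ 286.9 mOsm/kg
Osmolar gap = measured − calculated = 312 − 286.9 = 25.1 mOsm/kg

25.1 mOsm/kg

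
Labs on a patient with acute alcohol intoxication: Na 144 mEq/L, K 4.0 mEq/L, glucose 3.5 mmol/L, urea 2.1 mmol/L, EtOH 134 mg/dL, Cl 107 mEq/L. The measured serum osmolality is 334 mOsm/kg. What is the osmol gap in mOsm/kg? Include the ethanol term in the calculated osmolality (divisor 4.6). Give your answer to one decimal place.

11.3 mOsm/kg

Calculated osmolality = 2·Na + glucose + urea + ethanol/4.6
= 2·144 + 3.5 + 2.1 + 134/4.6
= 288 + 3.50 + 2.10 + 29.13
= 322.73 mOsm/kg ≈ 322.7 mOsm/kg
Osmolar gap = measured − calculated = 334 − 322.7 = 11.3 mOsm/kg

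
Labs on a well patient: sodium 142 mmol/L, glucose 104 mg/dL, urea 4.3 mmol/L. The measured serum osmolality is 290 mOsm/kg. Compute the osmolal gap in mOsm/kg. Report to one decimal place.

-4.1 mOsm/kg

Calculated osmolality = 2·Na + glucose/18 + urea
= 2·142 + 104/18 + 4.3
= 284 + 5.78 + 4.30
= 294.08 mOsm/kg ≈ 294.1 mOsm/kg
Osmolar gap = measured − calculated = 290 − 294.1 = -4.1 mOsm/kg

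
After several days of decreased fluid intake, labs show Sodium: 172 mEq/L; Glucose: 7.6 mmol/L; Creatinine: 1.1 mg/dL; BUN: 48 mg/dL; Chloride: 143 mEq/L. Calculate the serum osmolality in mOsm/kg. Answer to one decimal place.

Calculated osmolality = 2·Na + glucose + BUN/2.8
= 2·172 + 7.6 + 48/2.8
= 344 + 7.60 + 17.14
= 368.74 mOsm/kg

368.7 mOsm/kg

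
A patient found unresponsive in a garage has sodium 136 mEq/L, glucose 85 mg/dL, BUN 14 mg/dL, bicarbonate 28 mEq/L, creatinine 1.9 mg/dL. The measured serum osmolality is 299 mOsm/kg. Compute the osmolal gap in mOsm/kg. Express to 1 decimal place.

17.3 mOsm/kg

Calculated osmolality = 2·Na + glucose/18 + BUN/2.8
= 2·136 + 85/18 + 14/2.8
= 272 + 4.72 + 5
= 281.72 mOsm/kg ≈ 281.7 mOsm/kg
Osmolar gap = measured − calculated = 299 − 281.7 = 17.3 mOsm/kg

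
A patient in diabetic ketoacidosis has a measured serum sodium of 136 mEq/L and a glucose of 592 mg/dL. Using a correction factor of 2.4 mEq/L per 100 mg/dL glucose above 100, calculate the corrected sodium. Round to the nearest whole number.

148 mEq/L

Corrected Na = measured Na + 2.4 · (glucose − 100)/100
= 136 + 2.4 · (592 − 100)/100
= 136 + 11.8
= 147.8 mEq/L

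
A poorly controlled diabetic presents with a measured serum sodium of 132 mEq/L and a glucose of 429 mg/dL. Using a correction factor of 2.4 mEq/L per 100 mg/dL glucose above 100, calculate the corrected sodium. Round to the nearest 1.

Corrected Na = measured Na + 2.4 · (glucose − 100)/100
= 132 + 2.4 · (429 − 100)/100
= 132 + 7.9
= 139.9 mEq/L

140 mEq/L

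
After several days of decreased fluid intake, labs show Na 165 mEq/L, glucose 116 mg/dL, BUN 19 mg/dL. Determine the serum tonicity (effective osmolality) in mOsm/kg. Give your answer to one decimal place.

336.4 mOsm/kg

Effective osmolality excludes urea (freely permeant across cell membranes):
2·Na + glucose/18
= 2·165 + 116/18
= 330 + 6.44
= 336.44 mOsm/kg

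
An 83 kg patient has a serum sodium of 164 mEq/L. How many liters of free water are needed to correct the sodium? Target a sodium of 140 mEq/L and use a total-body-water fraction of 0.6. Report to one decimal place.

8.5 L

TBW = 0.6 · 83 = 49.8 L
Free water deficit = TBW · (Na/140 − 1)
= 49.8 · (164/140 − 1)
= 49.8 · 0.1714
= 8.54 L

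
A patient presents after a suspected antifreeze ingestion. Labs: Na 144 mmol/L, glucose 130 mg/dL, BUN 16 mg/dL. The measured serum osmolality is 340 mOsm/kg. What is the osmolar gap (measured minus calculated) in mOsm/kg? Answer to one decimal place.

Calculated osmolality = 2·Na + glucose/18 + BUN/2.8
= 2·144 + 130/18 + 16/2.8
= 288 + 7.22 + 5.71
= 300.93 mOsm/kg ≈ 300.9 mOsm/kg
Osmolar gap = measured − calculated = 340 − 300.9 = 39.1 mOsm/kg

39.1 mOsm/kg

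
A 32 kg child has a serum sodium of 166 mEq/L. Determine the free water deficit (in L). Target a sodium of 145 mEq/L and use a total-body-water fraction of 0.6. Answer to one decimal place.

2.8 L

TBW = 0.6 · 32 = 19.2 L
Free water deficit = TBW · (Na/145 − 1)
= 19.2 · (166/145 − 1)
= 19.2 · 0.1448
= 2.78 L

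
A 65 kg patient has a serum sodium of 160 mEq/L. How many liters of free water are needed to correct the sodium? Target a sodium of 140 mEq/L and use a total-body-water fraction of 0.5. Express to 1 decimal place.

4.6 L

TBW = 0.5 · 65 = 32.5 L
Free water deficit = TBW · (Na/140 − 1)
= 32.5 · (160/140 − 1)
= 32.5 · 0.1429
= 4.64 L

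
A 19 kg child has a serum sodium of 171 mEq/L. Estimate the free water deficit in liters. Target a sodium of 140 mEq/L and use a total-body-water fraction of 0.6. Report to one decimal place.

2.5 L

TBW = 0.6 · 19 = 11.4 L
Free water deficit = TBW · (Na/140 − 1)
= 11.4 · (171/140 − 1)
= 11.4 · 0.2214
= 2.52 L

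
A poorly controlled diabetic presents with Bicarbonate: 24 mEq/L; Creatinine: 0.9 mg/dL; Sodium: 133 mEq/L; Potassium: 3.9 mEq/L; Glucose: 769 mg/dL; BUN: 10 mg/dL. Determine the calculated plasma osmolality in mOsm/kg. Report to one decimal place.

312.3 mOsm/kg

Calculated osmolality = 2·Na + glucose/18 + BUN/2.8
= 2·133 + 769/18 + 10/2.8
= 266 + 42.72 + 3.57
= 312.29 mOsm/kg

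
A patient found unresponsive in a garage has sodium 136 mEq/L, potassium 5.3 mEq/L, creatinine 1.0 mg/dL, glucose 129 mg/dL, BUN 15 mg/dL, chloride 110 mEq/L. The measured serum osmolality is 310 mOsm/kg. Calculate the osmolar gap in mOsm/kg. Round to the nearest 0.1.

Calculated osmolality = 2·Na + glucose/18 + BUN/2.8
= 2·136 + 129/18 + 15/2.8
= 272 + 7.17 + 5.36
= 284.53 mOsm/kg ≈ 284.5 mOsm/kg
Osmolar gap = measured − calculated = 310 − 284.5 = 25.5 mOsm/kg

25.5 mOsm/kg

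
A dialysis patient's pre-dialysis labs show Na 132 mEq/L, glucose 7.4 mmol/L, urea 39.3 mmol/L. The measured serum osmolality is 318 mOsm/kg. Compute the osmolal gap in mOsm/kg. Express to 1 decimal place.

Calculated osmolality = 2·Na + glucose + urea
= 2·132 + 7.4 + 39.3
= 264 + 7.40 + 39.30
= 310.7 mOsm/kg ≈ 310.7 mOsm/kg
Osmolar gap = measured − calculated = 318 − 310.7 = 7.3 mOsm/kg

7.3 mOsm/kg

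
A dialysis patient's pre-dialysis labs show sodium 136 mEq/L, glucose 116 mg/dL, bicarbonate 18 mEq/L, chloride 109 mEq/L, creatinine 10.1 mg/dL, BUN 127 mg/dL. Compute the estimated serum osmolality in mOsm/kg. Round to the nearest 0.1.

Calculated osmolality = 2·Na + glucose/18 + BUN/2.8
= 2·136 + 116/18 + 127/2.8
= 272 + 6.44 + 45.36
= 323.8 mOsm/kg

323.8 mOsm/kg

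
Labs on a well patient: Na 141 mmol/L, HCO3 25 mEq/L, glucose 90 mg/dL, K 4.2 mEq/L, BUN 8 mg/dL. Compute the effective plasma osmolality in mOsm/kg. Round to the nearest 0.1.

287.0 mOsm/kg

Effective osmolality excludes urea (freely permeant across cell membranes):
2·Na + glucose/18
= 2·141 + 90/18
= 282 + 5
= 287 mOsm/kg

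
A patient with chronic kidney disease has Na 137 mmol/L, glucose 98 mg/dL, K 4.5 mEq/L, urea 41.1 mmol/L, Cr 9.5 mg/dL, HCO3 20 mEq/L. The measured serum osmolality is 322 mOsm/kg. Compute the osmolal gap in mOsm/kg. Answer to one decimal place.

1.5 mOsm/kg

Calculated osmolality = 2·Na + glucose/18 + urea
= 2·137 + 98/18 + 41.1
= 274 + 5.44 + 41.10
= 320.54 mOsm/kg ≈ 320.5 mOsm/kg
Osmolar gap = measured − calculated = 322 − 320.5 = 1.5 mOsm/kg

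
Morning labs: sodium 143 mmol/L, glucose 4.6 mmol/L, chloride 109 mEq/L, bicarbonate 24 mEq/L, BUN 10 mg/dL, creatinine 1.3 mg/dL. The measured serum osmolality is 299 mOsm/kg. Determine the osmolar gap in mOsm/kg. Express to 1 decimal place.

Calculated osmolality = 2·Na + glucose + BUN/2.8
= 2·143 + 4.6 + 10/2.8
= 286 + 4.60 + 3.57
= 294.17 mOsm/kg ≈ 294.2 mOsm/kg
Osmolar gap = measured − calculated = 299 − 294.2 = 4.8 mOsm/kg

4.8 mOsm/kg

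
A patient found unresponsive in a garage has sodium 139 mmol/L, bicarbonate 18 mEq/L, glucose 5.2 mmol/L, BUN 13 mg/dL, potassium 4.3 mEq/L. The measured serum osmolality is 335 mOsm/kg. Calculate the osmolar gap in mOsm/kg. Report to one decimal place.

Calculated osmolality = 2·Na + glucose + BUN/2.8
= 2·139 + 5.2 + 13/2.8
= 278 + 5.20 + 4.64
= 287.84 mOsm/kg ≈ 287.8 mOsm/kg
Osmolar gap = measured − calculated = 335 − 287.8 = 47.2 mOsm/kg

47.2 mOsm/kg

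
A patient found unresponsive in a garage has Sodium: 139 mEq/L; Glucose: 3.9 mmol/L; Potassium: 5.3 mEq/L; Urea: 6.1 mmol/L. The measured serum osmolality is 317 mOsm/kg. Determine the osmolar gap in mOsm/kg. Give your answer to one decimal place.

29.0 mOsm/kg

Calculated osmolality = 2·Na + glucose + urea
= 2·139 + 3.9 + 6.1
= 278 + 3.90 + 6.10
= 288 mOsm/kg ≈ 288.0 mOsm/kg
Osmolar gap = measured − calculated = 317 − 288.0 = 29.0 mOsm/kg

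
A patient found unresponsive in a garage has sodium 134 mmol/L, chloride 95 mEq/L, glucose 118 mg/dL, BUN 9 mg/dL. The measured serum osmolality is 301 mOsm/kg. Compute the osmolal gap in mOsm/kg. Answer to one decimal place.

23.2 mOsm/kg

Calculated osmolality = 2·Na + glucose/18 + BUN/2.8
= 2·134 + 118/18 + 9/2.8
= 268 + 6.56 + 3.21
= 277.77 mOsm/kg ≈ 277.8 mOsm/kg
Osmolar gap = measured − calculated = 301 − 277.8 = 23.2 mOsm/kg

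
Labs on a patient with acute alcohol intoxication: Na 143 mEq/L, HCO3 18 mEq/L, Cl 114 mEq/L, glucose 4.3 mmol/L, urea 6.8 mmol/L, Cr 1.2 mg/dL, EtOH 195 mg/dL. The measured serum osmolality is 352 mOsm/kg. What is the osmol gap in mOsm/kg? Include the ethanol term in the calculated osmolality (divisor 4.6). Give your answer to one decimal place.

12.5 mOsm/kg

Calculated osmolality = 2·Na + glucose + urea + ethanol/4.6
= 2·143 + 4.3 + 6.8 + 195/4.6
= 286 + 4.30 + 6.80 + 42.39
= 339.49 mOsm/kg ≈ 339.5 mOsm/kg
Osmolar gap = measured − calculated = 352 − 339.5 = 12.5 mOsm/kg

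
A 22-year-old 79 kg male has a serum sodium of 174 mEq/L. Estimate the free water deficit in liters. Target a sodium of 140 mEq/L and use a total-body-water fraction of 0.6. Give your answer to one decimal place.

TBW = 0.6 · 79 = 47.4 L
Free water deficit = TBW · (Na/140 − 1)
= 47.4 · (174/140 − 1)
= 47.4 · 0.2429
= 11.51 L

11.5 L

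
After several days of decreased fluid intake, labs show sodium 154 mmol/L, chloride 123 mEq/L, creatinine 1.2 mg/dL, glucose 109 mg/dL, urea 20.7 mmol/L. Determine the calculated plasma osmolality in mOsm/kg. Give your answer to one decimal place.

334.8 mOsm/kg

Calculated osmolality = 2·Na + glucose/18 + urea
= 2·154 + 109/18 + 20.7
= 308 + 6.06 + 20.70
= 334.76 mOsm/kg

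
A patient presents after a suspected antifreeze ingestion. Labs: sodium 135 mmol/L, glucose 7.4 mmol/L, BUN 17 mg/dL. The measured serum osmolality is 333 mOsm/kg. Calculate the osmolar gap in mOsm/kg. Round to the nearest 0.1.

49.5 mOsm/kg

Calculated osmolality = 2·Na + glucose + BUN/2.8
= 2·135 + 7.4 + 17/2.8
= 270 + 7.40 + 6.07
= 283.47 mOsm/kg ≈ 283.5 mOsm/kg
Osmolar gap = measured − calculated = 333 − 283.5 = 49.5 mOsm/kg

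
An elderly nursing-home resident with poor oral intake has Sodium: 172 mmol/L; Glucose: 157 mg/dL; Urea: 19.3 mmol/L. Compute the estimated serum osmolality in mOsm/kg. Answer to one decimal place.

Calculated osmolality = 2·Na + glucose/18 + urea
= 2·172 + 157/18 + 19.3
= 344 + 8.72 + 19.30
= 372.02 mOsm/kg

372.0 mOsm/kg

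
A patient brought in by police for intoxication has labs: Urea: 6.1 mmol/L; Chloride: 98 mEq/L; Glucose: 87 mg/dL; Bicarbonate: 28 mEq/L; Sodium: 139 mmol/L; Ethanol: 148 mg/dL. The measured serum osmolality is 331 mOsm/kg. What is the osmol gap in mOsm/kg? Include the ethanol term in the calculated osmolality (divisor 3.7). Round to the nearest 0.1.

2.1 mOsm/kg

Calculated osmolality = 2·Na + glucose/18 + urea + ethanol/3.7
= 2·139 + 87/18 + 6.1 + 148/3.7
= 278 + 4.83 + 6.10 + 40
= 328.93 mOsm/kg ≈ 328.9 mOsm/kg
Osmolar gap = measured − calculated = 331 − 328.9 = 2.1 mOsm/kg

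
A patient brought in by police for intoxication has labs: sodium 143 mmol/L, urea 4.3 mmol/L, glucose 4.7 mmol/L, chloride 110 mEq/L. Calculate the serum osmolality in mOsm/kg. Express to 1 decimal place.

Calculated osmolality = 2·Na + glucose + urea
= 2·143 + 4.7 + 4.3
= 286 + 4.70 + 4.30
= 295 mOsm/kg

295.0 mOsm/kg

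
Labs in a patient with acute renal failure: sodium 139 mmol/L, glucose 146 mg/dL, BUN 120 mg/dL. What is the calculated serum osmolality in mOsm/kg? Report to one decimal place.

329.0 mOsm/kg

Calculated osmolality = 2·Na + glucose/18 + BUN/2.8
= 2·139 + 146/18 + 120/2.8
= 278 + 8.11 + 42.86
= 328.97 mOsm/kg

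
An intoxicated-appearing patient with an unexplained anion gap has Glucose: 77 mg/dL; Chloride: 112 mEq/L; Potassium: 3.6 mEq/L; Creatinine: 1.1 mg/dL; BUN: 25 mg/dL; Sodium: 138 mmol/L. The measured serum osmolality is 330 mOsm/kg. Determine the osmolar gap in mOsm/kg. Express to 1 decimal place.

40.8 mOsm/kg

Calculated osmolality = 2·Na + glucose/18 + BUN/2.8
= 2·138 + 77/18 + 25/2.8
= 276 + 4.28 + 8.93
= 289.21 mOsm/kg ≈ 289.2 mOsm/kg
Osmolar gap = measured − calculated = 330 − 289.2 = 40.8 mOsm/kg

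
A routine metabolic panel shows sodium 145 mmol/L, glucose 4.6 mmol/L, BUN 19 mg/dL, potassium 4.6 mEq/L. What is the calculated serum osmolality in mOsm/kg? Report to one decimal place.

Calculated osmolality = 2·Na + glucose + BUN/2.8
= 2·145 + 4.6 + 19/2.8
= 290 + 4.60 + 6.79
= 301.39 mOsm/kg

301.4 mOsm/kg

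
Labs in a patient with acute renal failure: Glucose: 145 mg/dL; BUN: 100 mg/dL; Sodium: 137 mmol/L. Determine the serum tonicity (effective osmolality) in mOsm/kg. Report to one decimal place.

282.1 mOsm/kg

Effective osmolality excludes urea (freely permeant across cell membranes):
2·Na + glucose/18
= 2·137 + 145/18
= 274 + 8.06
= 282.06 mOsm/kg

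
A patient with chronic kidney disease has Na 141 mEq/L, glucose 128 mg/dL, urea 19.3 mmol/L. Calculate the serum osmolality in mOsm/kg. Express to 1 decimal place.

308.4 mOsm/kg

Calculated osmolality = 2·Na + glucose/18 + urea
= 2·141 + 128/18 + 19.3
= 282 + 7.11 + 19.30
= 308.41 mOsm/kg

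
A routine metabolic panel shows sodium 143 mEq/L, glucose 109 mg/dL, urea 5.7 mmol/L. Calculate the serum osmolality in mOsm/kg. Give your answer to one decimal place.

297.8 mOsm/kg

Calculated osmolality = 2·Na + glucose/18 + urea
= 2·143 + 109/18 + 5.7
= 286 + 6.06 + 5.70
= 297.76 mOsm/kg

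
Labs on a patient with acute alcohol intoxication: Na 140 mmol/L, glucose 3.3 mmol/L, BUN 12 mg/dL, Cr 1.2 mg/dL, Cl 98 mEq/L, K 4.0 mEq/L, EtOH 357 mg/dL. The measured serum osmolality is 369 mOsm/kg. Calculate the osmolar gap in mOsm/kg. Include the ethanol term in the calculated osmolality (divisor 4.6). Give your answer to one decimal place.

3.8 mOsm/kg

Calculated osmolality = 2·Na + glucose + BUN/2.8 + ethanol/4.6
= 2·140 + 3.3 + 12/2.8 + 357/4.6
= 280 + 3.30 + 4.29 + 77.61
= 365.2 mOsm/kg ≈ 365.2 mOsm/kg
Osmolar gap = measured − calculated = 369 − 365.2 = 3.8 mOsm/kg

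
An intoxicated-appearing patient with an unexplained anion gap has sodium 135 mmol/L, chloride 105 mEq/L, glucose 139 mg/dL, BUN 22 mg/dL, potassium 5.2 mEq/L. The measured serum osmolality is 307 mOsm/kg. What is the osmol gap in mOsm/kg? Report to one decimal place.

21.4 mOsm/kg

Calculated osmolality = 2·Na + glucose/18 + BUN/2.8
= 2·135 + 139/18 + 22/2.8
= 270 + 7.72 + 7.86
= 285.58 mOsm/kg ≈ 285.6 mOsm/kg
Osmolar gap = measured − calculated = 307 − 285.6 = 21.4 mOsm/kg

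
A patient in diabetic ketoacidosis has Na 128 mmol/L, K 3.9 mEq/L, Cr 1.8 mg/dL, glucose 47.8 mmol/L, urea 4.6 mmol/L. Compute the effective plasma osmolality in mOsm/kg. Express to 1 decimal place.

303.8 mOsm/kg

Effective osmolality excludes urea (freely permeant across cell membranes):
2·Na + glucose
= 2·128 + 47.8
= 256 + 47.8
= 303.8 mOsm/kg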